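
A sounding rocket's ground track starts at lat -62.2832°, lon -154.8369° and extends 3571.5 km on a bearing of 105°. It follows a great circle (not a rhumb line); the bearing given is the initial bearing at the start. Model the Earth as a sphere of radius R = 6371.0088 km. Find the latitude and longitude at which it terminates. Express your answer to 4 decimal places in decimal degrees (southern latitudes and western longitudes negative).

latitude -54.4655°, longitude -92.7522°

δ = 3571.5/6371.0088 = 0.560586 rad (32.1192°).
Start latitude φ₁ = -1.087047 rad; initial bearing θ = 1.832596 rad.
sin φ₂ = sin φ₁ cos δ + cos φ₁ sin δ cos θ = (-0.885257)(0.846944) + (0.465102)(0.531683)(-0.258819) = -0.813765
φ₂ = asin(-0.813765) = -0.950602 rad = -54.4655°.
For the longitude increment, Δλ = atan2( sin θ sin δ cos φ₁, cos δ − sin φ₁ sin φ₂ ) = atan2(0.238860, 0.126552) = 62.0847°.
Hence λ₂ = -154.8369° + 62.0847° = -92.7522°.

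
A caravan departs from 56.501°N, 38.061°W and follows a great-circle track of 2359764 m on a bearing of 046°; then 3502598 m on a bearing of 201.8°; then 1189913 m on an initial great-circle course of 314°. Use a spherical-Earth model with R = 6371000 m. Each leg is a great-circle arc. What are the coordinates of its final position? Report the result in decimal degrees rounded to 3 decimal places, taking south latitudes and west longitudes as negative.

Apply the spherical direct solution leg by leg, carrying full precision between legs.
Leg 1: from (56.501°, -38.061°), δ = 2359764/6371000 = 0.370391 rad, θ = 46° → φ = 66.366°, λ = 2.445°.
Leg 2: from (66.366°, 2.445°), δ = 3502598/6371000 = 0.549772 rad, θ = 201.8° → φ = 35.920°, λ = -11.418°.
Leg 3: from (35.920°, -11.418°), δ = 1189913/6371000 = 0.186770 rad, θ = 314° → φ = 42.915°, λ = -21.926°.

latitude 42.915°, longitude -21.926°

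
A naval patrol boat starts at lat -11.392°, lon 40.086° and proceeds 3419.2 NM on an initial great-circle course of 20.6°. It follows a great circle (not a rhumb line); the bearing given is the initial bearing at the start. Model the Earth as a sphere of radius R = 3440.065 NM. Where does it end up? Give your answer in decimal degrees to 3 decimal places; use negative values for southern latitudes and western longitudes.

The arc subtends δ = 3419.2/3440.065 = 0.993935 rad at the centre.
Start latitude φ₁ = -0.198828 rad; initial bearing θ = 0.359538 rad.
sin φ₂ = sin φ₁ cos δ + cos φ₁ sin δ cos θ = (-0.197520)(0.545396) + (0.980299)(0.838178)(0.936060) = 0.661401
φ₂ = asin(0.661401) = 0.722685 rad = 41.407°.
Then Δλ = atan2(0.289096, 0.676036) = 0.404100 rad, from sin θ sin δ cos φ₁ over cos δ − sin φ₁ sin φ₂.
Hence λ₂ = 40.086° + 23.153° = 63.239°.

latitude 41.407°, longitude 63.239°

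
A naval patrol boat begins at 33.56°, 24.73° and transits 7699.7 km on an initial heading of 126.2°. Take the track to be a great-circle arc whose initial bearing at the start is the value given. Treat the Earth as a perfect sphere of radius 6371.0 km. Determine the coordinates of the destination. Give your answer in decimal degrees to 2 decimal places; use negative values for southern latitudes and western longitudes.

Angular distance δ = d/R = 7699.7 / 6371 = 1.208554 rad.
With φ₁ = 33.56° = 0.585732 rad and θ = 126.2° = 2.202606 rad:
Applying the spherical law of cosines for sides, sin φ₂ = sin φ₁ cos δ + cos φ₁ sin δ cos θ = -0.264317, so φ₂ = -15.33°.
For the longitude increment, Δλ = atan2( sin θ sin δ cos φ₁, cos δ − sin φ₁ sin φ₂ ) = atan2(0.628807, 0.500489) = 51.48°.
λ₂ = 24.73° + 51.48° = 76.21°.

latitude -15.33°, longitude 76.21°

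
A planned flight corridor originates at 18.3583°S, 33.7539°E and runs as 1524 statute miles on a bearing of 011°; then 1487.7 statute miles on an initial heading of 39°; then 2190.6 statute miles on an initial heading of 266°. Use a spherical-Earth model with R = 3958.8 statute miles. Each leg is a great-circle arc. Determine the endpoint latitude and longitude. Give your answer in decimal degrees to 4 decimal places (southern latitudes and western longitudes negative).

latitude 14.6922°, longitude 19.2610°

Apply the spherical direct solution leg by leg, carrying full precision between legs.
Leg 1: from (-18.3583°, 33.7539°), δ = 1524/3958.8 = 0.384965 rad, θ = 11° → φ = 3.3227°, λ = 37.8698°.
Leg 2: from (3.3227°, 37.8698°), δ = 1487.7/3958.8 = 0.375796 rad, θ = 39° → φ = 19.7951°, λ = 52.0797°.
Leg 3: from (19.7951°, 52.0797°), δ = 2190.6/3958.8 = 0.553349 rad, θ = 266° → φ = 14.6922°, λ = 19.2610°.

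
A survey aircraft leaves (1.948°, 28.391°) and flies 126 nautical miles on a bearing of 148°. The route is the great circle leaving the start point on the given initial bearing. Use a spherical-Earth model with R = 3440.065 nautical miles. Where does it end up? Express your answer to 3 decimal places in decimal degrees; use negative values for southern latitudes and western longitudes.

latitude 0.168°, longitude 29.503°

The arc subtends δ = 126/3440.065 = 0.036627 rad at the centre.
Converting: φ₁ = 0.033999 rad, θ = 2.583087 rad.
Applying the spherical law of cosines for sides, sin φ₂ = sin φ₁ cos δ + cos φ₁ sin δ cos θ = 0.002933, so φ₂ = 0.168°.
For the longitude increment, Δλ = atan2( sin θ sin δ cos φ₁, cos δ − sin φ₁ sin φ₂ ) = atan2(0.019394, 0.999230) = 1.112°.
Hence λ₂ = 28.391° + 1.112° = 29.503°.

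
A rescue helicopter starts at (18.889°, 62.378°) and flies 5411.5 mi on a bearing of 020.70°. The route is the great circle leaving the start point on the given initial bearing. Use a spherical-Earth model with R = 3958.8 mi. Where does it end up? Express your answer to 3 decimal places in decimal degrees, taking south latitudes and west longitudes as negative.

latitude 68.793°, longitude 169.258°

Angular distance δ = d/R = 5411.5 / 3958.8 = 1.366955 rad.
Start latitude φ₁ = 0.329675 rad; initial bearing θ = 0.361283 rad.
sin φ₂ = sin φ₁ cos δ + cos φ₁ sin δ cos θ = (0.323736)(0.202433) + (0.946148)(0.979296)(0.935444) = 0.932279
φ₂ = asin(0.932279) = 1.200661 rad = 68.793°.
For the longitude increment, Δλ = atan2( sin θ sin δ cos φ₁, cos δ − sin φ₁ sin φ₂ ) = atan2(0.327515, -0.099379) = 106.880°.
λ₂ = 62.378° + 106.880° = 169.258°.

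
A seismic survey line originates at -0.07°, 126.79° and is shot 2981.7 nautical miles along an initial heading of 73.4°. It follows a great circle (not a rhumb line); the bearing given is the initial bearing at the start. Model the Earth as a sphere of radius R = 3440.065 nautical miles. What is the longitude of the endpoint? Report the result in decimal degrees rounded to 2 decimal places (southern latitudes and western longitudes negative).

longitude 175.23°

Angular distance δ = d/R = 2981.7 / 3440.065 = 0.866757 rad.
Start latitude φ₁ = -0.001222 rad; initial bearing θ = 1.281072 rad.
Destination latitude: φ₂ = arcsin( sin φ₁ cos δ + cos φ₁ sin δ cos θ ) = arcsin(0.216970) = 12.53°.
Then Δλ = atan2(0.730465, 0.647567) = 0.845483 rad, from sin θ sin δ cos φ₁ over cos δ − sin φ₁ sin φ₂.
λ₂ = λ₁ + Δλ = 175.23°.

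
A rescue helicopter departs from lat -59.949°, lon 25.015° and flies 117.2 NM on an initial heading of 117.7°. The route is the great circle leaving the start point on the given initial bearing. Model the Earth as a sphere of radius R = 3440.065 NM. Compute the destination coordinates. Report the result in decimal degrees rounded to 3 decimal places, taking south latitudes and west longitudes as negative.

latitude -60.810°, longitude 28.560°

The arc subtends δ = 117.2/3440.065 = 0.034069 rad at the centre.
With φ₁ = -59.949° = -1.046307 rad and θ = 117.7° = 2.054253 rad:
Applying the spherical law of cosines for sides, sin φ₂ = sin φ₁ cos δ + cos φ₁ sin δ cos θ = -0.873007, so φ₂ = -60.810°.
Then Δλ = atan2(0.015103, 0.243763) = 0.061877 rad, from sin θ sin δ cos φ₁ over cos δ − sin φ₁ sin φ₂.
λ₂ = 25.015° + 3.545° = 28.560°.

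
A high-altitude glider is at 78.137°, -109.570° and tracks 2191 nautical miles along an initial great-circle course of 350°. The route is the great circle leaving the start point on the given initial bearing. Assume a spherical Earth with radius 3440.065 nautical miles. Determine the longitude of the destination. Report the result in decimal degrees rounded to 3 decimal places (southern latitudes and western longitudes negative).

longitude 84.637°

The arc subtends δ = 2191/3440.065 = 0.636907 rad at the centre.
With φ₁ = 78.137° = 1.363748 rad and θ = 350° = 6.108652 rad:
Applying the spherical law of cosines for sides, sin φ₂ = sin φ₁ cos δ + cos φ₁ sin δ cos θ = 0.907168, so φ₂ = 65.117°.
Then Δλ = atan2(-0.021230, -0.083853) = -2.893627 rad, from sin θ sin δ cos φ₁ over cos δ − sin φ₁ sin φ₂.
λ₂ = -109.570° + -165.793° = -275.363°, normalized to (−180°, 180°] → 84.637°.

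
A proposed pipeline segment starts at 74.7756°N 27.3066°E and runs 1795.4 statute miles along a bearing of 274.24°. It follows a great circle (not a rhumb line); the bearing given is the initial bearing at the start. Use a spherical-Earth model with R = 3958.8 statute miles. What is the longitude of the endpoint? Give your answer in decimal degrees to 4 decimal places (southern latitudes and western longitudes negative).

Central angle δ = d/R = 0.453521 rad.
Start latitude φ₁ = 1.305080 rad; initial bearing θ = 4.786391 rad.
Applying the spherical law of cosines for sides, sin φ₂ = sin φ₁ cos δ + cos φ₁ sin δ cos θ = 0.875869, so φ₂ = 61.1480°.
For the longitude increment, Δλ = atan2( sin θ sin δ cos φ₁, cos δ − sin φ₁ sin φ₂ ) = atan2(-0.114739, 0.053780) = -64.8868°.
Hence λ₂ = 27.3066° + -64.8868° = -37.5802°.

longitude -37.5802°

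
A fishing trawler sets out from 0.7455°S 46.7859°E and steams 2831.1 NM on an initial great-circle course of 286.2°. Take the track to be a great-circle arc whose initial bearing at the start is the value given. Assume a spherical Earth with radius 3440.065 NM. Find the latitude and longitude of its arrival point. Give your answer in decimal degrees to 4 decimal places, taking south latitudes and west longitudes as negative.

latitude 11.2847°, longitude 0.9010°

Central angle δ = d/R = 0.822979 rad.
Start latitude φ₁ = -0.013011 rad; initial bearing θ = 4.995132 rad.
sin φ₂ = sin φ₁ cos δ + cos φ₁ sin δ cos θ = (-0.013011)(0.680040) + (0.999915)(0.733175)(0.278991) = 0.195684
φ₂ = asin(0.195684) = 0.196955 rad = 11.2847°.
Δλ = atan2( sin θ sin δ cos φ₁ , cos δ − sin φ₁ sin φ₂ ) = atan2(-0.704003, 0.682586) = -0.800843 rad = -45.8849°.
Hence λ₂ = 46.7859° + -45.8849° = 0.9010°.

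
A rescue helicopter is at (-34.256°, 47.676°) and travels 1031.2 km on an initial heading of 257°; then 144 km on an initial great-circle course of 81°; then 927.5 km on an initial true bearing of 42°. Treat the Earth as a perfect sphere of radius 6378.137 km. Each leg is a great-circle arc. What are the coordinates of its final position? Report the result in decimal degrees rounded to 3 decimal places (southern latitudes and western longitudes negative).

latitude -29.261°, longitude 44.473°

Apply the spherical direct solution leg by leg, carrying full precision between legs.
Leg 1: from (-34.256°, 47.676°), δ = 1031.2/6378.137 = 0.161677 rad, θ = 257° → φ = -35.837°, λ = 36.520°.
Leg 2: from (-35.837°, 36.520°), δ = 144/6378.137 = 0.022577 rad, θ = 81° → φ = -35.624°, λ = 38.092°.
Leg 3: from (-35.624°, 38.092°), δ = 927.5/6378.137 = 0.145419 rad, θ = 42° → φ = -29.261°, λ = 44.473°.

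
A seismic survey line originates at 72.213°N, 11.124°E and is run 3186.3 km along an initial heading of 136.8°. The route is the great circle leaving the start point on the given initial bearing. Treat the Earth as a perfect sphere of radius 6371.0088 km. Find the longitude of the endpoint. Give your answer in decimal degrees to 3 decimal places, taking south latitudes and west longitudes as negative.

longitude 39.770°

Angular distance δ = d/R = 3186.3 / 6371.0088 = 0.500125 rad.
Converting: φ₁ = 1.260355 rad, θ = 2.387610 rad.
Applying the spherical law of cosines for sides, sin φ₂ = sin φ₁ cos δ + cos φ₁ sin δ cos θ = 0.728791, so φ₂ = 46.785°.
Then Δλ = atan2(0.100278, 0.183569) = 0.499974 rad, from sin θ sin δ cos φ₁ over cos δ − sin φ₁ sin φ₂.
λ₂ = 11.124° + 28.646° = 39.770°.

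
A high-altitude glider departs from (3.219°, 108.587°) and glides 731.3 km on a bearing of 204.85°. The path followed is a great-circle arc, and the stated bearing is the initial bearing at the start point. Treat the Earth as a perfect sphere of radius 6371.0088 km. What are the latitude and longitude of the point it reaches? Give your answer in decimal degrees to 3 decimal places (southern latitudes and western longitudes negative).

Angular distance δ = d/R = 731.3 / 6371.0088 = 0.114786 rad.
Converting: φ₁ = 0.056182 rad, θ = 3.575307 rad.
sin φ₂ = sin φ₁ cos δ + cos φ₁ sin δ cos θ = (0.056153)(0.993419) + (0.998422)(0.114534)(-0.907411) = -0.047982
φ₂ = asin(-0.047982) = -0.048001 rad = -2.750°.
For the longitude increment, Δλ = atan2( sin θ sin δ cos φ₁, cos δ − sin φ₁ sin φ₂ ) = atan2(-0.048056, 0.996114) = -2.762°.
Hence λ₂ = 108.587° + -2.762° = 105.825°.

latitude -2.750°, longitude 105.825°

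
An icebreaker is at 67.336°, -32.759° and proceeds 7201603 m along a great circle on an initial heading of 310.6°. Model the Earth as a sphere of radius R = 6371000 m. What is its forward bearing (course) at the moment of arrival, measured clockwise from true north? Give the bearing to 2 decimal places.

final bearing 201.90°

Central angle δ = d/R = 1.130372 rad.
Converting: φ₁ = 1.175235 rad, θ = 5.420993 rad.
Destination latitude: φ₂ = arcsin( sin φ₁ cos δ + cos φ₁ sin δ cos θ ) = arcsin(0.620233) = 38.333°.
Δλ = atan2( sin θ sin δ cos φ₁ , cos δ − sin φ₁ sin φ₂ ) = atan2(-0.264648, -0.146016) = -2.074972 rad = -118.887°.
λ₂ = λ₁ + Δλ = -151.646°.
The forward bearing on arrival equals the back-azimuth from the destination plus 180°.
Back-azimuth from P₂ (38.33°, -151.65°) to P₁ (67.34°, -32.76°), with Δλ' = λ₁ − λ₂ = 118.89°: atan2( sin Δλ' cos φ₁ , cos φ₂ sin φ₁ − sin φ₂ cos φ₁ cos Δλ' ) = 21.90°.
Final bearing = (21.90° + 180°) mod 360° = 201.90°.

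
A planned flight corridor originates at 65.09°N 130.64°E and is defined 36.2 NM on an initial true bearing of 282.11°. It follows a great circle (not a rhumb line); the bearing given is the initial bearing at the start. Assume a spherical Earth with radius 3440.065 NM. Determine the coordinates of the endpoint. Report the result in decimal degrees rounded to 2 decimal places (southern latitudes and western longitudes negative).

latitude 65.21°, longitude 129.23°

δ = 36.2/3440.065 = 0.010523 rad (0.6029°).
Converting: φ₁ = 1.136035 rad, θ = 4.923748 rad.
Applying the spherical law of cosines for sides, sin φ₂ = sin φ₁ cos δ + cos φ₁ sin δ cos θ = 0.907850, so φ₂ = 65.21°.
For the longitude increment, Δλ = atan2( sin θ sin δ cos φ₁, cos δ − sin φ₁ sin φ₂ ) = atan2(-0.004334, 0.176551) = -1.41°.
λ₂ = 130.64° + -1.41° = 129.23°.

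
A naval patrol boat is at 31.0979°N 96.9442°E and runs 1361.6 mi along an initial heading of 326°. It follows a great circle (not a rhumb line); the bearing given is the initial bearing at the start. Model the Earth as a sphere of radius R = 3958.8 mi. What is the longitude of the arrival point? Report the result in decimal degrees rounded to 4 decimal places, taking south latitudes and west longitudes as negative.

longitude 81.0396°

The arc subtends δ = 1361.6/3958.8 = 0.343943 rad at the centre.
Converting: φ₁ = 0.542761 rad, θ = 5.689773 rad.
Applying the spherical law of cosines for sides, sin φ₂ = sin φ₁ cos δ + cos φ₁ sin δ cos θ = 0.725629, so φ₂ = 46.5212°.
Then Δλ = atan2(-0.161462, 0.566644) = -0.277587 rad, from sin θ sin δ cos φ₁ over cos δ − sin φ₁ sin φ₂.
λ₂ = λ₁ + Δλ = 81.0396°.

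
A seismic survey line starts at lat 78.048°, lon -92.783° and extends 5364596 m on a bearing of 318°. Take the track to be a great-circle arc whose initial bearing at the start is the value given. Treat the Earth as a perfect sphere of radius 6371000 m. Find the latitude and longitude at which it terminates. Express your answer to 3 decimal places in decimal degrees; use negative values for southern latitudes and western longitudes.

δ = 5364596/6371000 = 0.842034 rad (48.2450°).
With φ₁ = 78.048° = 1.362195 rad and θ = 318° = 5.550147 rad:
Applying the spherical law of cosines for sides, sin φ₂ = sin φ₁ cos δ + cos φ₁ sin δ cos θ = 0.766319, so φ₂ = 50.024°.
For the longitude increment, Δλ = atan2( sin θ sin δ cos φ₁, cos δ − sin φ₁ sin φ₂ ) = atan2(-0.103374, -0.083759) = -129.016°.
λ₂ = -92.783° + -129.016° = -221.799°, normalized to (−180°, 180°] → 138.201°.

latitude 50.024°, longitude 138.201°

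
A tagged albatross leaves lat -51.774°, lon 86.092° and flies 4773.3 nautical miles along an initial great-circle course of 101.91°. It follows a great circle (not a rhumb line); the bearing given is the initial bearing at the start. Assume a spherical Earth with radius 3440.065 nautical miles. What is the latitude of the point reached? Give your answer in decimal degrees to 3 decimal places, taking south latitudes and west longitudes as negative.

Central angle δ = d/R = 1.387561 rad.
Start latitude φ₁ = -0.903627 rad; initial bearing θ = 1.778665 rad.
Destination latitude: φ₂ = arcsin( sin φ₁ cos δ + cos φ₁ sin δ cos θ ) = arcsin(-0.268701) = -15.587°.
Δλ = atan2( sin θ sin δ cos φ₁ , cos δ − sin φ₁ sin φ₂ ) = atan2(0.595309, -0.028873) = 1.619260 rad = 92.777°.
Hence λ₂ = 86.092° + 92.777° = 178.869°.

latitude -15.587°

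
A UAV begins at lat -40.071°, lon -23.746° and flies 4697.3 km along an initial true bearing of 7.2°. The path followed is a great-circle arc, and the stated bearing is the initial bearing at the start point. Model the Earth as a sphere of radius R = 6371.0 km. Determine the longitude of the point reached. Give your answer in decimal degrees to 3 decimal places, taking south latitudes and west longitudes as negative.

The arc subtends δ = 4697.3/6371 = 0.737294 rad at the centre.
Converting: φ₁ = -0.699371 rad, θ = 0.125664 rad.
Destination latitude: φ₂ = arcsin( sin φ₁ cos δ + cos φ₁ sin δ cos θ ) = arcsin(0.033857) = 1.940°.
Then Δλ = atan2(0.064480, 0.762086) = 0.084408 rad, from sin θ sin δ cos φ₁ over cos δ − sin φ₁ sin φ₂.
λ₂ = -23.746° + 4.836° = -18.910°.

longitude -18.910°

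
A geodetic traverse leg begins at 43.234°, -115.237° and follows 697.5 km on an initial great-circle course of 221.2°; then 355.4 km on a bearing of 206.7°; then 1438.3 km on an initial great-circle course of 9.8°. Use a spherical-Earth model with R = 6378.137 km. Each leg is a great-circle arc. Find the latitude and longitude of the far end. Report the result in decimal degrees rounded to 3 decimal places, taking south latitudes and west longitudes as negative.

Apply the spherical direct solution leg by leg, carrying full precision between legs.
Leg 1: from (43.234°, -115.237°), δ = 697.5/6378.137 = 0.109358 rad, θ = 221.2° → φ = 38.394°, λ = -120.500°.
Leg 2: from (38.394°, -120.500°), δ = 355.4/6378.137 = 0.055722 rad, θ = 206.7° → φ = 35.528°, λ = -122.262°.
Leg 3: from (35.528°, -122.262°), δ = 1438.3/6378.137 = 0.225505 rad, θ = 9.8° → φ = 48.220°, λ = -118.987°.

latitude 48.220°, longitude -118.987°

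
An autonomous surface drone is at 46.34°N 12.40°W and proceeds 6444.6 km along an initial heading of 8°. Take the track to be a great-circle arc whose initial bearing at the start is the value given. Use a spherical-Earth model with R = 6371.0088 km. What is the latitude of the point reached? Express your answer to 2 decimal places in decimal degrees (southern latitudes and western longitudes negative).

latitude 74.44°

Angular distance δ = d/R = 6444.6 / 6371.0088 = 1.011551 rad.
Start latitude φ₁ = 0.808786 rad; initial bearing θ = 0.139626 rad.
Applying the spherical law of cosines for sides, sin φ₂ = sin φ₁ cos δ + cos φ₁ sin δ cos θ = 0.963331, so φ₂ = 74.44°.
For the longitude increment, Δλ = atan2( sin θ sin δ cos φ₁, cos δ − sin φ₁ sin φ₂ ) = atan2(0.081444, -0.166374) = 153.92°.
λ₂ = -12.40° + 153.92° = 141.52°.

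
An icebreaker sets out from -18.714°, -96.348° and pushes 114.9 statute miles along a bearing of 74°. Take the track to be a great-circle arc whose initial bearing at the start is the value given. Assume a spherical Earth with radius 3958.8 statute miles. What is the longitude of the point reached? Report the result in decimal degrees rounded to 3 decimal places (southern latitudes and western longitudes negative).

Central angle δ = d/R = 0.029024 rad.
With φ₁ = -18.714° = -0.326621 rad and θ = 74° = 1.291544 rad:
Destination latitude: φ₂ = arcsin( sin φ₁ cos δ + cos φ₁ sin δ cos θ ) = arcsin(-0.313133) = -18.248°.
For the longitude increment, Δλ = atan2( sin θ sin δ cos φ₁, cos δ − sin φ₁ sin φ₂ ) = atan2(0.026421, 0.899112) = 1.683°.
λ₂ = -96.348° + 1.683° = -94.665°.

longitude -94.665°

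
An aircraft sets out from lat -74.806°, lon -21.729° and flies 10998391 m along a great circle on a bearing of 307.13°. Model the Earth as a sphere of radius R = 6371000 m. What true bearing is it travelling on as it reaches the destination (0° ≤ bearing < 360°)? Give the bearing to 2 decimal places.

The arc subtends δ = 10998391/6371000 = 1.726321 rad at the centre.
Converting: φ₁ = -1.305611 rad, θ = 5.360430 rad.
sin φ₂ = sin φ₁ cos δ + cos φ₁ sin δ cos θ = (-0.965044)(-0.154898) + (0.262088)(0.987930)(0.603626) = 0.305777
φ₂ = asin(0.305777) = 0.310755 rad = 17.805°.
Then Δλ = atan2(-0.206432, 0.140190) = -0.974229 rad, from sin θ sin δ cos φ₁ over cos δ − sin φ₁ sin φ₂.
Hence λ₂ = -21.729° + -55.819° = -77.548°.
The forward bearing on arrival equals the back-azimuth from the destination plus 180°.
Back-azimuth from P₂ (17.80°, -77.55°) to P₁ (-74.81°, -21.73°), with Δλ' = λ₁ − λ₂ = 55.82°: atan2( sin Δλ' cos φ₁ , cos φ₂ sin φ₁ − sin φ₂ cos φ₁ cos Δλ' ) = 167.32°.
Final bearing = (167.32° + 180°) mod 360° = 347.32°.

final bearing 347.32°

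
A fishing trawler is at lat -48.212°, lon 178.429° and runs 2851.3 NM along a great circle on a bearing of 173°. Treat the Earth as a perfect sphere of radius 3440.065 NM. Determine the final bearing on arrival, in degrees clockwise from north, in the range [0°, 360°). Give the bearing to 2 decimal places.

final bearing 38.33°

δ = 2851.3/3440.065 = 0.828851 rad (47.4896°).
Start latitude φ₁ = -0.841458 rad; initial bearing θ = 3.019420 rad.
sin φ₂ = sin φ₁ cos δ + cos φ₁ sin δ cos θ = (-0.745616)(0.675723) + (0.666376)(0.737155)(-0.992546) = -0.991391
φ₂ = asin(-0.991391) = -1.439486 rad = -82.476°.
Δλ = atan2( sin θ sin δ cos φ₁ , cos δ − sin φ₁ sin φ₂ ) = atan2(0.059865, -0.063473) = 2.385441 rad = 136.676°.
λ₂ = 178.429° + 136.676° = 315.105°, normalized to (−180°, 180°] → -44.895°.
The forward bearing on arrival equals the back-azimuth from the destination plus 180°.
Back-azimuth from P₂ (-82.48°, -44.90°) to P₁ (-48.21°, 178.43°), with Δλ' = λ₁ − λ₂ = 223.32°: atan2( sin Δλ' cos φ₁ , cos φ₂ sin φ₁ − sin φ₂ cos φ₁ cos Δλ' ) = 218.33°.
Final bearing = (218.33° + 180°) mod 360° = 38.33°.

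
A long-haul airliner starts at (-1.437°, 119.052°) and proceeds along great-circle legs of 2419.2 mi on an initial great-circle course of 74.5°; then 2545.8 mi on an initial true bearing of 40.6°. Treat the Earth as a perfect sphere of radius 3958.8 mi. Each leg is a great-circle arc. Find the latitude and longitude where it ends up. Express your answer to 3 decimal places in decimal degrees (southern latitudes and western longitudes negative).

Apply the spherical direct solution leg by leg, carrying full precision between legs.
Leg 1: from (-1.437°, 119.052°), δ = 2419.2/3958.8 = 0.611094 rad, θ = 74.5° → φ = 7.628°, λ = 152.958°.
Leg 2: from (7.628°, 152.958°), δ = 2545.8/3958.8 = 0.643074 rad, θ = 40.6° → φ = 33.883°, λ = -179.003°.

latitude 33.883°, longitude -179.003°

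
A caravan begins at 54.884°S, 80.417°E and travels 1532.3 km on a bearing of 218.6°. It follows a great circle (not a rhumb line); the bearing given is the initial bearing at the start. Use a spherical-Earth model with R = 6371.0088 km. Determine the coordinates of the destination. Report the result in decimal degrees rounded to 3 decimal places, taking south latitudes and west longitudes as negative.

Angular distance δ = d/R = 1532.3 / 6371.0088 = 0.240511 rad.
With φ₁ = -54.884° = -0.957907 rad and θ = 218.6° = 3.815290 rad:
Applying the spherical law of cosines for sides, sin φ₂ = sin φ₁ cos δ + cos φ₁ sin δ cos θ = -0.901528, so φ₂ = -64.360°.
For the longitude increment, Δλ = atan2( sin θ sin δ cos φ₁, cos δ − sin φ₁ sin φ₂ ) = atan2(-0.085484, 0.233776) = -20.086°.
λ₂ = λ₁ + Δλ = 60.331°.

latitude -64.360°, longitude 60.331°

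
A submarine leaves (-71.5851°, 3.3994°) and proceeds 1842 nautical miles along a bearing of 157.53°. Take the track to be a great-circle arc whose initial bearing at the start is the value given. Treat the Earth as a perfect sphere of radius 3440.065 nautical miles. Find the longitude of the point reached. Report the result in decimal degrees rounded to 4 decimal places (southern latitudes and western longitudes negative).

Angular distance δ = d/R = 1842 / 3440.065 = 0.535455 rad.
Converting: φ₁ = -1.249396 rad, θ = 2.749417 rad.
sin φ₂ = sin φ₁ cos δ + cos φ₁ sin δ cos θ = (-0.948794)(0.860037) + (0.315896)(0.510232)(-0.924080) = -0.964941
φ₂ = asin(-0.964941) = -1.305218 rad = -74.7835°.
For the longitude increment, Δλ = atan2( sin θ sin δ cos φ₁, cos δ − sin φ₁ sin φ₂ ) = atan2(0.061603, -0.055493) = 132.0133°.
λ₂ = λ₁ + Δλ = 135.4127°.

longitude 135.4127°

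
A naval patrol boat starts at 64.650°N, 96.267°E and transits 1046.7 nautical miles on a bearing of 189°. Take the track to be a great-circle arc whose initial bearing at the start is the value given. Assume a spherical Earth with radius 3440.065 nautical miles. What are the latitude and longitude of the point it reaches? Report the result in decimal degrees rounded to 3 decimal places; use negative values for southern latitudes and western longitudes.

latitude 47.350°, longitude 92.300°

δ = 1046.7/3440.065 = 0.304268 rad (17.4332°).
With φ₁ = 64.650° = 1.128355 rad and θ = 189° = 3.298672 rad:
sin φ₂ = sin φ₁ cos δ + cos φ₁ sin δ cos θ = (0.903709)(0.954067) + (0.428147)(0.299594)(-0.987688) = 0.735508
φ₂ = asin(0.735508) = 0.826416 rad = 47.350°.
For the longitude increment, Δλ = atan2( sin θ sin δ cos φ₁, cos δ − sin φ₁ sin φ₂ ) = atan2(-0.020066, 0.289381) = -3.967°.
Hence λ₂ = 96.267° + -3.967° = 92.300°.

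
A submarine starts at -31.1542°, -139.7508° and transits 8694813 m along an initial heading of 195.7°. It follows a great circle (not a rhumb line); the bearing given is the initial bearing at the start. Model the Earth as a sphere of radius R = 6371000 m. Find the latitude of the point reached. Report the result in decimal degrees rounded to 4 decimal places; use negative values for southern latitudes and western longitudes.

The arc subtends δ = 8694813/6371000 = 1.364749 rad at the centre.
Start latitude φ₁ = -0.543743 rad; initial bearing θ = 3.415609 rad.
sin φ₂ = sin φ₁ cos δ + cos φ₁ sin δ cos θ = (-0.517343)(0.204593) + (0.855778)(0.978847)(-0.962692) = -0.912268
φ₂ = asin(-0.912268) = -1.148789 rad = -65.8207°.
For the longitude increment, Δλ = atan2( sin θ sin δ cos φ₁, cos δ − sin φ₁ sin φ₂ ) = atan2(-0.226675, -0.267363) = -139.7081°.
λ₂ = -139.7508° + -139.7081° = -279.4589°, normalized to (−180°, 180°] → 80.5411°.

latitude -65.8207°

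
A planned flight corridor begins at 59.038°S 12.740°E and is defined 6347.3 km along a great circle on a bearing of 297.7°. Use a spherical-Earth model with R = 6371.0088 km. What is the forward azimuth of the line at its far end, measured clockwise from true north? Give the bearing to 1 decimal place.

final bearing 331.8°

δ = 6347.3/6371.0088 = 0.996279 rad (57.0826°).
With φ₁ = -59.038° = -1.030407 rad and θ = 297.7° = 5.195845 rad:
sin φ₂ = sin φ₁ cos δ + cos φ₁ sin δ cos θ = (-0.857509)(0.543430) + (0.514469)(0.839455)(0.464842) = -0.265243
φ₂ = asin(-0.265243) = -0.268456 rad = -15.381°.
Δλ = atan2( sin θ sin δ cos φ₁ , cos δ − sin φ₁ sin φ₂ ) = atan2(-0.382378, 0.315982) = -0.880188 rad = -50.431°.
Hence λ₂ = 12.740° + -50.431° = -37.691°.
The forward bearing on arrival equals the back-azimuth from the destination plus 180°.
Back-azimuth from P₂ (-15.4°, -37.7°) to P₁ (-59.0°, 12.7°), with Δλ' = λ₁ − λ₂ = 50.4°: atan2( sin Δλ' cos φ₁ , cos φ₂ sin φ₁ − sin φ₂ cos φ₁ cos Δλ' ) = 151.8°.
Final bearing = (151.8° + 180°) mod 360° = 331.8°.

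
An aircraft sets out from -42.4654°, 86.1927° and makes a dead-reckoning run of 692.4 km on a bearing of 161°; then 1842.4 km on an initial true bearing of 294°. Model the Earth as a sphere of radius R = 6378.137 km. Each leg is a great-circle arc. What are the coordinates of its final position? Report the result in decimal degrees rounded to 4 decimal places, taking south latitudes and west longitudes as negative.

latitude -39.6979°, longitude 69.4643°

Apply the spherical direct solution leg by leg, carrying full precision between legs.
Leg 1: from (-42.4654°, 86.1927°), δ = 692.4/6378.137 = 0.108558 rad, θ = 161° → φ = -48.3088°, λ = 89.2328°.
Leg 2: from (-48.3088°, 89.2328°), δ = 1842.4/6378.137 = 0.288862 rad, θ = 294° → φ = -39.6979°, λ = 69.4643°.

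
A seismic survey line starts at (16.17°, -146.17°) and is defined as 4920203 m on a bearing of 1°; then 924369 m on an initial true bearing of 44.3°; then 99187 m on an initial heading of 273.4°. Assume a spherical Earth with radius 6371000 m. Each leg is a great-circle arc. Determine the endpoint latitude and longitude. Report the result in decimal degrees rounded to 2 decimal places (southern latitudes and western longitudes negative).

latitude 65.75°, longitude -132.71°

Apply the spherical direct solution leg by leg, carrying full precision between legs.
Leg 1: from (16.17°, -146.17°), δ = 4920203/6371000 = 0.772281 rad, θ = 1° → φ = 60.41°, λ = -144.76°.
Leg 2: from (60.41°, -144.76°), δ = 924369/6371000 = 0.145090 rad, θ = 44.3° → φ = 65.72°, λ = -130.54°.
Leg 3: from (65.72°, -130.54°), δ = 99187/6371000 = 0.015569 rad, θ = 273.4° → φ = 65.75°, λ = -132.71°.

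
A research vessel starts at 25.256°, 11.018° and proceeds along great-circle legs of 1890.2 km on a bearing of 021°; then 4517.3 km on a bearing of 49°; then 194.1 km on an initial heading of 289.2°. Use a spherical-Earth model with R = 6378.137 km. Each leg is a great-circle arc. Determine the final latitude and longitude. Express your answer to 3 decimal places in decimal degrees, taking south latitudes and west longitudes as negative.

Apply the spherical direct solution leg by leg, carrying full precision between legs.
Leg 1: from (25.256°, 11.018°), δ = 1890.2/6378.137 = 0.296356 rad, θ = 21° → φ = 40.893°, λ = 18.976°.
Leg 2: from (40.893°, 18.976°), δ = 4517.3/6378.137 = 0.708248 rad, θ = 49° → φ = 55.066°, λ = 77.996°.
Leg 3: from (55.066°, 77.996°), δ = 194.1/6378.137 = 0.030432 rad, θ = 289.2° → φ = 55.605°, λ = 75.080°.

latitude 55.605°, longitude 75.080°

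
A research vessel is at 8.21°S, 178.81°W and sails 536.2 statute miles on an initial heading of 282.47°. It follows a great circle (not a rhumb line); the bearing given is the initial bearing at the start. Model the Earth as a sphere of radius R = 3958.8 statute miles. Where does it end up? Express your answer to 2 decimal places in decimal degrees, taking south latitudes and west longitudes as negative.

latitude -6.47°, longitude 173.56°

δ = 536.2/3958.8 = 0.135445 rad (7.7604°).
Start latitude φ₁ = -0.143292 rad; initial bearing θ = 4.930032 rad.
sin φ₂ = sin φ₁ cos δ + cos φ₁ sin δ cos θ = (-0.142802)(0.990841) + (0.989751)(0.135031)(0.215928) = -0.112636
φ₂ = asin(-0.112636) = -0.112875 rad = -6.47°.
For the longitude increment, Δλ = atan2( sin θ sin δ cos φ₁, cos δ − sin φ₁ sin φ₂ ) = atan2(-0.130495, 0.974757) = -7.63°.
λ₂ = -178.81° + -7.63° = -186.44°, normalized to (−180°, 180°] → 173.56°.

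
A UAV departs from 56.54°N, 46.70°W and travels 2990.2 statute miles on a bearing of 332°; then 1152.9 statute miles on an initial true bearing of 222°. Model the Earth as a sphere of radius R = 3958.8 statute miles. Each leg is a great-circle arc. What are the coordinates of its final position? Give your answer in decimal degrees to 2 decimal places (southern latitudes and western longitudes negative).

latitude 56.03°, longitude -174.65°

Apply the spherical direct solution leg by leg, carrying full precision between legs.
Leg 1: from (56.54°, -46.70°), δ = 2990.2/3958.8 = 0.755330 rad, θ = 332° → φ = 70.24°, λ = -154.54°.
Leg 2: from (70.24°, -154.54°), δ = 1152.9/3958.8 = 0.291225 rad, θ = 222° → φ = 56.03°, λ = -174.65°.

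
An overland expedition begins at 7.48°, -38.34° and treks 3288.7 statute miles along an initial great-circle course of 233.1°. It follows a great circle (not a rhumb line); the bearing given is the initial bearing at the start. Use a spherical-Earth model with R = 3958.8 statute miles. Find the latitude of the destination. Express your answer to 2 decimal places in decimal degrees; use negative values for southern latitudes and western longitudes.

The arc subtends δ = 3288.7/3958.8 = 0.830732 rad at the centre.
Converting: φ₁ = 0.130551 rad, θ = 4.068362 rad.
Applying the spherical law of cosines for sides, sin φ₂ = sin φ₁ cos δ + cos φ₁ sin δ cos θ = -0.351807, so φ₂ = -20.60°.
For the longitude increment, Δλ = atan2( sin θ sin δ cos φ₁, cos δ − sin φ₁ sin φ₂ ) = atan2(-0.585482, 0.720134) = -39.11°.
Hence λ₂ = -38.34° + -39.11° = -77.45°.

latitude -20.60°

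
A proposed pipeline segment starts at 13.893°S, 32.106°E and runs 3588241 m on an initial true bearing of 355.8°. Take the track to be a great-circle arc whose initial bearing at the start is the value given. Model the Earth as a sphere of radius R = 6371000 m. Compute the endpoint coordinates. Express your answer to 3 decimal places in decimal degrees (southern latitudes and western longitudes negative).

Central angle δ = d/R = 0.563215 rad.
Converting: φ₁ = -0.242479 rad, θ = 6.209881 rad.
Applying the spherical law of cosines for sides, sin φ₂ = sin φ₁ cos δ + cos φ₁ sin δ cos θ = 0.313873, so φ₂ = 18.293°.
Δλ = atan2( sin θ sin δ cos φ₁ , cos δ − sin φ₁ sin φ₂ ) = atan2(-0.037958, 0.920907) = -0.041195 rad = -2.360°.
Hence λ₂ = 32.106° + -2.360° = 29.746°.

latitude 18.293°, longitude 29.746°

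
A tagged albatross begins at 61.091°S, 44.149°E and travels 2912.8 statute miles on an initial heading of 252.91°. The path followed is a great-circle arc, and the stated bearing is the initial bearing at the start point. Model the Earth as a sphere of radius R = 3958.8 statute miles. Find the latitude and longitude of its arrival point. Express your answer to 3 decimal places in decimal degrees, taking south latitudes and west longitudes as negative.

Central angle δ = d/R = 0.735779 rad.
Start latitude φ₁ = -1.066239 rad; initial bearing θ = 4.414112 rad.
Destination latitude: φ₂ = arcsin( sin φ₁ cos δ + cos φ₁ sin δ cos θ ) = arcsin(-0.744281) = -48.097°.
For the longitude increment, Δλ = atan2( sin θ sin δ cos φ₁, cos δ − sin φ₁ sin φ₂ ) = atan2(-0.310128, 0.089773) = -73.856°.
Hence λ₂ = 44.149° + -73.856° = -29.707°.

latitude -48.097°, longitude -29.707°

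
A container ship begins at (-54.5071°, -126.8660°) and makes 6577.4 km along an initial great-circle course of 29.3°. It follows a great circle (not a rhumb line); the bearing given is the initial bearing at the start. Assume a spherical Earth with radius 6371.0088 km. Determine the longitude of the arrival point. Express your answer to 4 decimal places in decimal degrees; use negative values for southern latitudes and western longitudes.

longitude -102.0181°

Angular distance δ = d/R = 6577.4 / 6371.0088 = 1.032395 rad.
Start latitude φ₁ = -0.951328 rad; initial bearing θ = 0.511381 rad.
Destination latitude: φ₂ = arcsin( sin φ₁ cos δ + cos φ₁ sin δ cos θ ) = arcsin(0.017209) = 0.9861°.
For the longitude increment, Δλ = atan2( sin θ sin δ cos φ₁, cos δ − sin φ₁ sin φ₂ ) = atan2(0.243940, 0.526775) = 24.8479°.
λ₂ = λ₁ + Δλ = -102.0181°.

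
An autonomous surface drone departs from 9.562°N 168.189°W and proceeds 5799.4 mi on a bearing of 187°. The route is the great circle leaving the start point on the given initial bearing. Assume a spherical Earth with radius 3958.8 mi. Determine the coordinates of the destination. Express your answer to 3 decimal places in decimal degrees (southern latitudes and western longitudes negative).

latitude -72.887°, longitude 167.491°

Central angle δ = d/R = 1.464939 rad.
Start latitude φ₁ = 0.166888 rad; initial bearing θ = 3.263766 rad.
Applying the spherical law of cosines for sides, sin φ₂ = sin φ₁ cos δ + cos φ₁ sin δ cos θ = -0.955726, so φ₂ = -72.887°.
Then Δλ = atan2(-0.119503, 0.264420) = -0.424471 rad, from sin θ sin δ cos φ₁ over cos δ − sin φ₁ sin φ₂.
λ₂ = -168.189° + -24.320° = -192.509°, normalized to (−180°, 180°] → 167.491°.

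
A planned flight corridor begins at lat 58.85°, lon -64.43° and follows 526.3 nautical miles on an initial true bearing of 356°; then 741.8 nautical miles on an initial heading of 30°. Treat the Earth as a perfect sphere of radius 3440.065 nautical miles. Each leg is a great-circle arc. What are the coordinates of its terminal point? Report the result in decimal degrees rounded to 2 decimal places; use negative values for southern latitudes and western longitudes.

latitude 76.83°, longitude -38.02°

Apply the spherical direct solution leg by leg, carrying full precision between legs.
Leg 1: from (58.85°, -64.43°), δ = 526.3/3440.065 = 0.152991 rad, θ = 356° → φ = 67.59°, λ = -66.03°.
Leg 2: from (67.59°, -66.03°), δ = 741.8/3440.065 = 0.215635 rad, θ = 30° → φ = 76.83°, λ = -38.02°.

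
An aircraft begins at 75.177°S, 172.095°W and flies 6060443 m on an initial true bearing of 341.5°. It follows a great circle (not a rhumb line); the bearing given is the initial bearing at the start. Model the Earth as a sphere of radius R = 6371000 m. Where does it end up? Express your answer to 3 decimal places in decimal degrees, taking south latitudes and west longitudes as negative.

latitude -21.335°, longitude 171.804°

The arc subtends δ = 6060443/6371000 = 0.951255 rad at the centre.
Converting: φ₁ = -1.312086 rad, θ = 5.960299 rad.
Applying the spherical law of cosines for sides, sin φ₂ = sin φ₁ cos δ + cos φ₁ sin δ cos θ = -0.363816, so φ₂ = -21.335°.
For the longitude increment, Δλ = atan2( sin θ sin δ cos φ₁, cos δ − sin φ₁ sin φ₂ ) = atan2(-0.066090, 0.228954) = -16.101°.
λ₂ = -172.095° + -16.101° = -188.196°, normalized to (−180°, 180°] → 171.804°.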